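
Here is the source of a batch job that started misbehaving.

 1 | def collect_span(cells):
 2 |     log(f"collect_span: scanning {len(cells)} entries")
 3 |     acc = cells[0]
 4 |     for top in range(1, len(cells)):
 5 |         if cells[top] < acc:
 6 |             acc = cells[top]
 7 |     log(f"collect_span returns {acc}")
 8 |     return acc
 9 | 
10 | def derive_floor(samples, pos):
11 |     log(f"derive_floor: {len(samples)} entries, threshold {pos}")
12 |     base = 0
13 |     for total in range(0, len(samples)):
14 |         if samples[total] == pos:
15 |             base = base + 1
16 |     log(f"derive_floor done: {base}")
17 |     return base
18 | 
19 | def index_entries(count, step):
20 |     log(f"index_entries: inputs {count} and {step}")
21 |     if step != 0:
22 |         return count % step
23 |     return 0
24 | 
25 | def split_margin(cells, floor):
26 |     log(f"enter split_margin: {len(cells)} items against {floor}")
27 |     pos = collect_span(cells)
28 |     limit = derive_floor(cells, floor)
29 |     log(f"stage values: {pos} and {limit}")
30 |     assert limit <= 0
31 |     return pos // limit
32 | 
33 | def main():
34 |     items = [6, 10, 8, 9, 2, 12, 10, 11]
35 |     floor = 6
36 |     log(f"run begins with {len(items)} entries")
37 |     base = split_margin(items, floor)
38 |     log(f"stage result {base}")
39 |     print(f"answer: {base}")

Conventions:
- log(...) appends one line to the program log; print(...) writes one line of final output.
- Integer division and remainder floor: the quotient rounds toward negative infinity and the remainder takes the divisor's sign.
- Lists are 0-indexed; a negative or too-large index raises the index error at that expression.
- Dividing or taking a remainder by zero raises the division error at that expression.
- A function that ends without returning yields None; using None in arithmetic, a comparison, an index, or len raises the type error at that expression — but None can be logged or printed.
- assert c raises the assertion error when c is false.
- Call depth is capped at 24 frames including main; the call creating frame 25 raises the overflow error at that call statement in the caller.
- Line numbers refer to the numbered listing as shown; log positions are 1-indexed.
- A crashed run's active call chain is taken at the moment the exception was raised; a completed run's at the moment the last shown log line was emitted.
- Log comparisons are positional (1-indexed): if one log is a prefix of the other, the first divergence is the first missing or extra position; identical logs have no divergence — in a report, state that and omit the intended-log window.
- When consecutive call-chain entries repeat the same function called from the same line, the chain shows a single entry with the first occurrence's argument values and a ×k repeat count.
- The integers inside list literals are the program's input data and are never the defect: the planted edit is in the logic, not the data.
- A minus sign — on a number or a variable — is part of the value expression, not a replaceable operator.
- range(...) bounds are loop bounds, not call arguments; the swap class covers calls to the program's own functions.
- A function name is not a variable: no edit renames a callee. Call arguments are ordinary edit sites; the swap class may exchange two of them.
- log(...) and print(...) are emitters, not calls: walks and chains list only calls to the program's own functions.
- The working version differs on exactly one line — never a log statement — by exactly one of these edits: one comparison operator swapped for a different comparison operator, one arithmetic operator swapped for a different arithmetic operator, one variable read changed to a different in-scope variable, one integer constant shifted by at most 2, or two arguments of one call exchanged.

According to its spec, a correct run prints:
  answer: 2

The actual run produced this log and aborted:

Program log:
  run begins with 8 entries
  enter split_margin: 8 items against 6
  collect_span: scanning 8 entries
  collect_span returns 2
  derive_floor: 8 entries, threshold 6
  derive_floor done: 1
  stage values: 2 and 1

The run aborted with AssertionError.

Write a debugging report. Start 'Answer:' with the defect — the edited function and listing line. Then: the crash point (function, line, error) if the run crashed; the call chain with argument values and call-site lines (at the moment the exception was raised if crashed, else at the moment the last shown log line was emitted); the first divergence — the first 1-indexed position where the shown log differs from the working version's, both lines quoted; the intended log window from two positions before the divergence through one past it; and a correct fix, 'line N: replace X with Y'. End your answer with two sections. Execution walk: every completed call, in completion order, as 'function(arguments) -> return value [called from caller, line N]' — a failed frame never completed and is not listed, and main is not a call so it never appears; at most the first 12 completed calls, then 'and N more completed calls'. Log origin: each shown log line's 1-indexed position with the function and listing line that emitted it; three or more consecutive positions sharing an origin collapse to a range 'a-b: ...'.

Answer: the defect is in split_margin at line 30.
Key observation: The faulty run's log stops after 7 lines; the working version's next line would be 'stage result 2'.
Crash: split_margin, line 30, AssertionError.
Call chain: main -> split_margin([6, 10, 8, 9, 2, 12, 10, 11], 6) (called at line 37).
First divergence: position 8 (shown log ended at 7 lines; the working version continues: 'stage result 2').
Intended log window:
  6: derive_floor done: 1
  7: stage values: 2 and 1
  8: stage result 2
Execution walk:
  collect_span([6, 10, 8, 9, 2, 12, 10, 11]) -> 2  [called from split_margin, line 27]
  derive_floor([6, 10, 8, 9, 2, 12, 10, 11], 6) -> 1  [called from split_margin, line 28]
Origin of each log line:
  1: from main, line 36
  2: from split_margin, line 26
  3: from collect_span, line 2
  4: from collect_span, line 7
  5: from derive_floor, line 11
  6: from derive_floor, line 16
  7: from split_margin, line 29
A correct fix: line 30: replace `<=` with `>`.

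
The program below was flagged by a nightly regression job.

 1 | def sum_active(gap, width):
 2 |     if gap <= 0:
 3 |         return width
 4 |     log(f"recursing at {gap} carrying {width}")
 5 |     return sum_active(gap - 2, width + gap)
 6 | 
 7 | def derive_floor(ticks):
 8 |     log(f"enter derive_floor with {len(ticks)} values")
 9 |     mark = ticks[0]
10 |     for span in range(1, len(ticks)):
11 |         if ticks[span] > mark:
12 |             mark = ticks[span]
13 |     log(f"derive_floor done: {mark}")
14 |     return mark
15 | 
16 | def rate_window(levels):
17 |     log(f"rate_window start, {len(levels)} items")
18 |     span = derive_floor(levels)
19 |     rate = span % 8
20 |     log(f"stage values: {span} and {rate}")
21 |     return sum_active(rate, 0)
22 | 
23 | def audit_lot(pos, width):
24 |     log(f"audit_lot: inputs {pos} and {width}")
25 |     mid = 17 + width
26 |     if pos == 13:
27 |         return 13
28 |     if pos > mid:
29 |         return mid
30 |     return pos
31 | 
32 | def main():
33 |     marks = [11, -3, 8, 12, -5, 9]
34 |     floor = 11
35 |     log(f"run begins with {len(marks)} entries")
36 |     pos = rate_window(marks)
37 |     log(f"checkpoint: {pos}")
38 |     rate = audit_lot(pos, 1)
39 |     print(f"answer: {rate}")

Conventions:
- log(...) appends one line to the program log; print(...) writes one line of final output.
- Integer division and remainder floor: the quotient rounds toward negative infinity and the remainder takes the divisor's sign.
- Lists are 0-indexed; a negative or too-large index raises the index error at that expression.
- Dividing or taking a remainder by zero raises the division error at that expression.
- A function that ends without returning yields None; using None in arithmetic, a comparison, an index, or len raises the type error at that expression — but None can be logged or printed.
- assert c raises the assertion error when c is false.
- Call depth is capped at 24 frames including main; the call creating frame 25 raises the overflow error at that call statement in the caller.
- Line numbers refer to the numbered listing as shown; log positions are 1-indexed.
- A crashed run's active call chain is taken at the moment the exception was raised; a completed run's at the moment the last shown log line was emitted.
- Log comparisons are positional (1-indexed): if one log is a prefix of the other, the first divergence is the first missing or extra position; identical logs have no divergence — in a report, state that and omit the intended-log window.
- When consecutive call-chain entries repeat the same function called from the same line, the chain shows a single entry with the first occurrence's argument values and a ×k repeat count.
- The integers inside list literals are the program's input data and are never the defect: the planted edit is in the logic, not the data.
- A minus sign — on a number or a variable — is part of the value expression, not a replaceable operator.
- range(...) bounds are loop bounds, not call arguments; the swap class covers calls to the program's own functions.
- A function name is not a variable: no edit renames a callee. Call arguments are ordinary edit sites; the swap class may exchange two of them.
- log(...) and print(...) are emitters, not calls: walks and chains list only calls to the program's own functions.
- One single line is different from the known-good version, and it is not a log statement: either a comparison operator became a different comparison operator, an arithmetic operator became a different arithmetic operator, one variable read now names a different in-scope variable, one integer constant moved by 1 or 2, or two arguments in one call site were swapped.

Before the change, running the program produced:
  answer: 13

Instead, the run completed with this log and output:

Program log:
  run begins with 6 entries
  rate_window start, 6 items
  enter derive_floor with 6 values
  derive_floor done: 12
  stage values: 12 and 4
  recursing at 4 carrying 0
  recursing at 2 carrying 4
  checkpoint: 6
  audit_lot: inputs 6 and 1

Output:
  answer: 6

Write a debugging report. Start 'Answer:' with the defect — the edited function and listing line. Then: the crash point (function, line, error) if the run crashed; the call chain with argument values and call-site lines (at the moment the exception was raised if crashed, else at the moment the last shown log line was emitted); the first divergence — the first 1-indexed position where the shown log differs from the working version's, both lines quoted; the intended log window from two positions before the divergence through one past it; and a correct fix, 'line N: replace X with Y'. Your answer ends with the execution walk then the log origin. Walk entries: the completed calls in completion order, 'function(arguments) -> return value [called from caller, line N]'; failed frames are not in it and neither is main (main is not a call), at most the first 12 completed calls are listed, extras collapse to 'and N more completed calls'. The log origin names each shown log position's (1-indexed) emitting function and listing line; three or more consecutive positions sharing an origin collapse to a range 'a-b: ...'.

Answer: the defect is in audit_lot at line 26.
Key fact: No log line changed; the fault shows up purely in the output.
Call chain: main -> audit_lot(6, 1) (called at line 38).
First divergence: none — the logs agree in full.
Execution walk:
  derive_floor([11, -3, 8, 12, -5, 9]) -> 12  [called from rate_window, line 18]
  sum_active(0, 6) -> 6  [called from sum_active, line 5]
  sum_active(2, 4) -> 6  [called from sum_active, line 5]
  sum_active(4, 0) -> 6  [called from rate_window, line 21]
  rate_window([11, -3, 8, 12, -5, 9]) -> 6  [called from main, line 36]
  audit_lot(6, 1) -> 6  [called from main, line 38]
Log origin:
  1: from main, line 35
  2: from rate_window, line 17
  3: from derive_floor, line 8
  4: from derive_floor, line 13
  5: from rate_window, line 20
  6: from sum_active, line 4
  7: from sum_active, line 4
  8: from main, line 37
  9: from audit_lot, line 24
A correct fix: line 26: replace `==` with `<`.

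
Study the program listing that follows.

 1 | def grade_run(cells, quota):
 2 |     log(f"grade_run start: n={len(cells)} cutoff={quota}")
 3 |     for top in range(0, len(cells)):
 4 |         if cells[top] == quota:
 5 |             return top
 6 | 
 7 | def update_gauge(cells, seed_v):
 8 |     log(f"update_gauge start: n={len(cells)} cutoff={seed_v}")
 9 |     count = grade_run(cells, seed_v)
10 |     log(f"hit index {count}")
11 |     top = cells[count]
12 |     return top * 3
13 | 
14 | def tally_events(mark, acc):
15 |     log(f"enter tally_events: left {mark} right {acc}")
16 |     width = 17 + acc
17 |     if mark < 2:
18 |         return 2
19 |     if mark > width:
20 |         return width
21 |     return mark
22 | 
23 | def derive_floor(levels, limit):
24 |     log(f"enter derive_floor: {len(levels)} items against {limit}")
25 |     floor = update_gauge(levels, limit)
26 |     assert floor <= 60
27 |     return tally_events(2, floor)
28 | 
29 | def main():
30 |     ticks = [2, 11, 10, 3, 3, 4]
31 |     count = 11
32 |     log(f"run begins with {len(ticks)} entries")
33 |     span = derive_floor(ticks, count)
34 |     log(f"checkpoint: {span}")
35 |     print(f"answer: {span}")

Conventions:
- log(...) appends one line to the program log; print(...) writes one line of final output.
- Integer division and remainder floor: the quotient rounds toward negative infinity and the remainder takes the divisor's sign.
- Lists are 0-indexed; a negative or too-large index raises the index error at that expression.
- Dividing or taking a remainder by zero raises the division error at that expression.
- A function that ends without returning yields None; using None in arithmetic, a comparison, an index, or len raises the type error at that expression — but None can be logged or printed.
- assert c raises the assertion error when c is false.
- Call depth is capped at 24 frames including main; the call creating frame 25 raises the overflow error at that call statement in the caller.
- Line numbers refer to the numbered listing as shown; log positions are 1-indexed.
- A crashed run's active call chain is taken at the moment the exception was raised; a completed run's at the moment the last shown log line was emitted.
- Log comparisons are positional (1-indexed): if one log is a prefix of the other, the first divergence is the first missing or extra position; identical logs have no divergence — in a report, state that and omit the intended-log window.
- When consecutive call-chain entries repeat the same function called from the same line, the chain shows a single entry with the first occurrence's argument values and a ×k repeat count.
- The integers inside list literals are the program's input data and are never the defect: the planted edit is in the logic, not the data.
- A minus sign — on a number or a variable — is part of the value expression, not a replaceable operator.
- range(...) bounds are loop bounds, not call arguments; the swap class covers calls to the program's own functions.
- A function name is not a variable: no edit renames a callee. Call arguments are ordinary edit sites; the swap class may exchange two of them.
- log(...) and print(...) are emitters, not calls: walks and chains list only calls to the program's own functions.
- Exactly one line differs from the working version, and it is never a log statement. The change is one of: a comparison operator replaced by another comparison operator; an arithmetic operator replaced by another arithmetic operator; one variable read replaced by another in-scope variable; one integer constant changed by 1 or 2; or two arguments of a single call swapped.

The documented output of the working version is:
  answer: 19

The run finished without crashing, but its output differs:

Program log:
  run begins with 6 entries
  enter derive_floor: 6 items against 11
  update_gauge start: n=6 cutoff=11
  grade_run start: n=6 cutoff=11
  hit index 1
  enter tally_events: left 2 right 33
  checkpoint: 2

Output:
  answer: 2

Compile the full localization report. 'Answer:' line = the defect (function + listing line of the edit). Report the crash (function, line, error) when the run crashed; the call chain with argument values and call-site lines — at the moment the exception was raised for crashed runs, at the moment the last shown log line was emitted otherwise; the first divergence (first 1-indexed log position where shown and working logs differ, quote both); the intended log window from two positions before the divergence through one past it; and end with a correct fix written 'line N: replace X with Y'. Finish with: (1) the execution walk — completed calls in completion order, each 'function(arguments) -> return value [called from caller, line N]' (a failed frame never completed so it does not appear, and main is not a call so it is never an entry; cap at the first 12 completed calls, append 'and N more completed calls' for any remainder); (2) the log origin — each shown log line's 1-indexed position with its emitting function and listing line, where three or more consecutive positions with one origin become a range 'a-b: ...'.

Answer: the defect is in derive_floor at line 27.
Key observation: The earliest visible damage is log position 6 — 'enter tally_events: left 2 right 33' rather than the intended 'enter tally_events: left 33 right 2'.
Call chain: main.
First divergence: position 6; shown 'enter tally_events: left 2 right 33' vs intended 'enter tally_events: left 33 right 2'.
Intended log window:
  4: grade_run start: n=6 cutoff=11
  5: hit index 1
  6: enter tally_events: left 33 right 2
  7: checkpoint: 19
Execution walk:
  grade_run([2, 11, 10, 3, 3, 4], 11) -> 1  [called from update_gauge, line 9]
  update_gauge([2, 11, 10, 3, 3, 4], 11) -> 33  [called from derive_floor, line 25]
  tally_events(2, 33) -> 2  [called from derive_floor, line 27]
  derive_floor([2, 11, 10, 3, 3, 4], 11) -> 2  [called from main, line 33]
Origin of each log line:
  1: logged in main at line 32
  2: logged in derive_floor at line 24
  3: logged in update_gauge at line 8
  4: logged in grade_run at line 2
  5: logged in update_gauge at line 10
  6: logged in tally_events at line 15
  7: logged in main at line 34
A correct fix: line 27: replace `tally_events(2, floor)` with `tally_events(floor, 2)`.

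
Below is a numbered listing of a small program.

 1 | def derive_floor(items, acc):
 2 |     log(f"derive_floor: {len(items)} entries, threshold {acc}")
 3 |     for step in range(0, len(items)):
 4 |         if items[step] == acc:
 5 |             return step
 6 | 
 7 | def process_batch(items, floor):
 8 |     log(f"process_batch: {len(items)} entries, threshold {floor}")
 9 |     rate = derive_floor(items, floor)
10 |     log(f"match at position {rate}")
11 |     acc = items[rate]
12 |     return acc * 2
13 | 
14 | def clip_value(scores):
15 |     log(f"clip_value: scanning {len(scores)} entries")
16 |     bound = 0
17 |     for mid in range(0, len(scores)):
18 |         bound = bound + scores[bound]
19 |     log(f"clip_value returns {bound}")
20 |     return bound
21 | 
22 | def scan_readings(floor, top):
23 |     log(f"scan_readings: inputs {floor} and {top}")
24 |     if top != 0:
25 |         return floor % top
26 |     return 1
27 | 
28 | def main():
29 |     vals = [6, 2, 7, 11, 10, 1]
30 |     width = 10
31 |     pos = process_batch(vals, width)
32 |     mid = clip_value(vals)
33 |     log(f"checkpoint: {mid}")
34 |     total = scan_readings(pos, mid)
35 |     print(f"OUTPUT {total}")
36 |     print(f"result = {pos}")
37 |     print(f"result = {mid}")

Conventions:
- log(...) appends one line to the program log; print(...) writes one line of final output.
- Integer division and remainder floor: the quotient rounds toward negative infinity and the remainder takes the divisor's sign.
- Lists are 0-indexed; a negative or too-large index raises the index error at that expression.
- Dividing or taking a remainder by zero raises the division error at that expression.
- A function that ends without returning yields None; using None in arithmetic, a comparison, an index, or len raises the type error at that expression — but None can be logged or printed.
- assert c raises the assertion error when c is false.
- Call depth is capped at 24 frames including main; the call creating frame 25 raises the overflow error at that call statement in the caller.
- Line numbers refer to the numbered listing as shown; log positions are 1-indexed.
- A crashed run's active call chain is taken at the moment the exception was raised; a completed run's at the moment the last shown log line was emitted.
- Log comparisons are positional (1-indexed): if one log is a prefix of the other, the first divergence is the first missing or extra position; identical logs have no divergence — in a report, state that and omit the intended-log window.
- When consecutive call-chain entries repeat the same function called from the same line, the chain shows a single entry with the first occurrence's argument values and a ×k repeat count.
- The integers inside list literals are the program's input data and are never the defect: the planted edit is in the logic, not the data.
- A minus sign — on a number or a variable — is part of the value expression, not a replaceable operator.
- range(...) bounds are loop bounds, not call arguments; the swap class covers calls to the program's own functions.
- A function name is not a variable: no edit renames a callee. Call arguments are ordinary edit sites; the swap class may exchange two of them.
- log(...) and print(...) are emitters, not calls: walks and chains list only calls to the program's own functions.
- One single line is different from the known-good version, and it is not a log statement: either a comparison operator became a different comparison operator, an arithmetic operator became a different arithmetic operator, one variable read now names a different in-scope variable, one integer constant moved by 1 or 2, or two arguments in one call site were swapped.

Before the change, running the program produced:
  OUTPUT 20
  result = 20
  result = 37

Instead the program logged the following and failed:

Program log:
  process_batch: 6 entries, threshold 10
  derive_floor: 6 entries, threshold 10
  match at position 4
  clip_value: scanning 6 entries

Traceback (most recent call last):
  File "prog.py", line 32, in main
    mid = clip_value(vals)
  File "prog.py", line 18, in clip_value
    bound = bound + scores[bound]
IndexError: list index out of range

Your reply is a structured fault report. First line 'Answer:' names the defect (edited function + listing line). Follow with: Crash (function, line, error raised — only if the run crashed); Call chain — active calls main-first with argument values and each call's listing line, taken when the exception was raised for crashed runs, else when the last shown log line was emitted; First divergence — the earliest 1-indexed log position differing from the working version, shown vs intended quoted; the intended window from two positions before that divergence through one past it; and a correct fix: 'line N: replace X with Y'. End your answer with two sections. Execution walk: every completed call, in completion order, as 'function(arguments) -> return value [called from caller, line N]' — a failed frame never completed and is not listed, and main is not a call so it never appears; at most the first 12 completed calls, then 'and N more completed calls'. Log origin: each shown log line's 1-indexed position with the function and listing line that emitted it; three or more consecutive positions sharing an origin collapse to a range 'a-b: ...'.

Answer: the defect is in clip_value at line 18.
Key fact: A complete run would log 'clip_value returns 37' next, but this one stopped at 4 lines.
Crash: clip_value, line 18, IndexError.
Call chain: main -> clip_value([6, 2, 7, 11, 10, 1]) (called at line 32).
First divergence: position 5 — after 4 matching lines the faulty run goes silent; intended next line 'clip_value returns 37'.
Intended log window:
  3: match at position 4
  4: clip_value: scanning 6 entries
  5: clip_value returns 37
  6: checkpoint: 37
Execution walk:
  derive_floor([6, 2, 7, 11, 10, 1], 10) -> 4  [called from process_batch, line 9]
  process_batch([6, 2, 7, 11, 10, 1], 10) -> 20  [called from main, line 31]
Log line origins:
  1: from process_batch, line 8
  2: from derive_floor, line 2
  3: from process_batch, line 10
  4: from clip_value, line 15
A correct fix: line 18: replace `scores[bound]` with `scores[mid]`.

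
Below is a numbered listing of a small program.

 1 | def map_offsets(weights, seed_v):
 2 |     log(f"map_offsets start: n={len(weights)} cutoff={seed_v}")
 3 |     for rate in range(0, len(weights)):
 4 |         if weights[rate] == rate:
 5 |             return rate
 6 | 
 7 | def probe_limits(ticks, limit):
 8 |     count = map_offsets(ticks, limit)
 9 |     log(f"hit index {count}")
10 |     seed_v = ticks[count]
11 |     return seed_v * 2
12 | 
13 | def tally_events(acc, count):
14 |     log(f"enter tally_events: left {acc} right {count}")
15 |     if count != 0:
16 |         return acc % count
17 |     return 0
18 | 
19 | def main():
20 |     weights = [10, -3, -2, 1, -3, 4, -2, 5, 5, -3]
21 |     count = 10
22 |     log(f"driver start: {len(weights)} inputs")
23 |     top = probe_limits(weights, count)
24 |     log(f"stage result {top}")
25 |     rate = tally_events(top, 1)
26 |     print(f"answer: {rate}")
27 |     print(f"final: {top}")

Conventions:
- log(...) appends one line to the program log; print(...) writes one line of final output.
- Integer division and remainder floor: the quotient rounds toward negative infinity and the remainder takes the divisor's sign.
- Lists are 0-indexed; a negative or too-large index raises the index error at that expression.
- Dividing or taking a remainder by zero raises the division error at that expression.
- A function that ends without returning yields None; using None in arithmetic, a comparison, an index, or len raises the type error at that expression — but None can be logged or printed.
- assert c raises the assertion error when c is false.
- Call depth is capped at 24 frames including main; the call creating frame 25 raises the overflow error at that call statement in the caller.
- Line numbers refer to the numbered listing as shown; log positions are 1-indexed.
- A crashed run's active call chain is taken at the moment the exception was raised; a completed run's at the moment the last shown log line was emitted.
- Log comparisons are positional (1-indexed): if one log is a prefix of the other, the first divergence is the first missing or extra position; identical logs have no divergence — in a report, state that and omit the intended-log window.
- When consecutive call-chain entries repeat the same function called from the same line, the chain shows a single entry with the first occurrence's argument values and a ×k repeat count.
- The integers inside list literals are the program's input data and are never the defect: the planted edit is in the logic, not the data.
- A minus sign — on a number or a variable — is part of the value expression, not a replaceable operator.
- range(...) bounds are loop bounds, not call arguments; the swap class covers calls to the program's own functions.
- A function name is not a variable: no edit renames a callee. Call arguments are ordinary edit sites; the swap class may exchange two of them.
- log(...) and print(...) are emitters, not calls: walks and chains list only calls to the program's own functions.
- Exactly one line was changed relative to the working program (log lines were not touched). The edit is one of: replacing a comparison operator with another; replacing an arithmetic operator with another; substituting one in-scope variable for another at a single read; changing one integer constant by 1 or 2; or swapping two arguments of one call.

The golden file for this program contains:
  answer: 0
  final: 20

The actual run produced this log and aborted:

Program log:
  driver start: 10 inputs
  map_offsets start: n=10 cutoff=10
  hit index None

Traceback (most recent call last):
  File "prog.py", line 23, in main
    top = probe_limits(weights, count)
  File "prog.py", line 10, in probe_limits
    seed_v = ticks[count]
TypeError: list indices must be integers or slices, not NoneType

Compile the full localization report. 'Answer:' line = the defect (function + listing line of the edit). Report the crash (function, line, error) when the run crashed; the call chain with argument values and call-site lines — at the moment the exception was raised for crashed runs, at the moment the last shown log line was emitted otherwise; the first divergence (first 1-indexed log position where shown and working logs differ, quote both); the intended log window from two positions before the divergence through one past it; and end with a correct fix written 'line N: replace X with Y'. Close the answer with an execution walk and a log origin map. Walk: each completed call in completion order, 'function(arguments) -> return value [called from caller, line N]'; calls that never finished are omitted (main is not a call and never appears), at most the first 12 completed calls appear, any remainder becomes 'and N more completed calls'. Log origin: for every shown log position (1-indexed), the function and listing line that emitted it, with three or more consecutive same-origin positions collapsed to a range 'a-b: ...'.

Answer: the defect is in map_offsets at line 4.
Key fact: At log position 3 the runs split — shown 'hit index None', but the working version logs 'hit index 0'.
Crash: probe_limits, line 10, TypeError.
Call chain: main -> probe_limits([10, -3, -2, 1, -3, 4, -2, 5, 5, -3], 10) (called at line 23).
First divergence: at position 3 the run shows 'hit index None' where the working version logs 'hit index 0'.
Intended log window:
  1: driver start: 10 inputs
  2: map_offsets start: n=10 cutoff=10
  3: hit index 0
  4: stage result 20
Execution walk:
  map_offsets([10, -3, -2, 1, -3, 4, -2, 5, 5, -3], 10) -> None  [called from probe_limits, line 8]
Log line origins:
  1: logged in main at line 22
  2: logged in map_offsets at line 2
  3: logged in probe_limits at line 9
A correct fix: line 4: replace `weights[rate] == rate` with `weights[rate] == seed_v`.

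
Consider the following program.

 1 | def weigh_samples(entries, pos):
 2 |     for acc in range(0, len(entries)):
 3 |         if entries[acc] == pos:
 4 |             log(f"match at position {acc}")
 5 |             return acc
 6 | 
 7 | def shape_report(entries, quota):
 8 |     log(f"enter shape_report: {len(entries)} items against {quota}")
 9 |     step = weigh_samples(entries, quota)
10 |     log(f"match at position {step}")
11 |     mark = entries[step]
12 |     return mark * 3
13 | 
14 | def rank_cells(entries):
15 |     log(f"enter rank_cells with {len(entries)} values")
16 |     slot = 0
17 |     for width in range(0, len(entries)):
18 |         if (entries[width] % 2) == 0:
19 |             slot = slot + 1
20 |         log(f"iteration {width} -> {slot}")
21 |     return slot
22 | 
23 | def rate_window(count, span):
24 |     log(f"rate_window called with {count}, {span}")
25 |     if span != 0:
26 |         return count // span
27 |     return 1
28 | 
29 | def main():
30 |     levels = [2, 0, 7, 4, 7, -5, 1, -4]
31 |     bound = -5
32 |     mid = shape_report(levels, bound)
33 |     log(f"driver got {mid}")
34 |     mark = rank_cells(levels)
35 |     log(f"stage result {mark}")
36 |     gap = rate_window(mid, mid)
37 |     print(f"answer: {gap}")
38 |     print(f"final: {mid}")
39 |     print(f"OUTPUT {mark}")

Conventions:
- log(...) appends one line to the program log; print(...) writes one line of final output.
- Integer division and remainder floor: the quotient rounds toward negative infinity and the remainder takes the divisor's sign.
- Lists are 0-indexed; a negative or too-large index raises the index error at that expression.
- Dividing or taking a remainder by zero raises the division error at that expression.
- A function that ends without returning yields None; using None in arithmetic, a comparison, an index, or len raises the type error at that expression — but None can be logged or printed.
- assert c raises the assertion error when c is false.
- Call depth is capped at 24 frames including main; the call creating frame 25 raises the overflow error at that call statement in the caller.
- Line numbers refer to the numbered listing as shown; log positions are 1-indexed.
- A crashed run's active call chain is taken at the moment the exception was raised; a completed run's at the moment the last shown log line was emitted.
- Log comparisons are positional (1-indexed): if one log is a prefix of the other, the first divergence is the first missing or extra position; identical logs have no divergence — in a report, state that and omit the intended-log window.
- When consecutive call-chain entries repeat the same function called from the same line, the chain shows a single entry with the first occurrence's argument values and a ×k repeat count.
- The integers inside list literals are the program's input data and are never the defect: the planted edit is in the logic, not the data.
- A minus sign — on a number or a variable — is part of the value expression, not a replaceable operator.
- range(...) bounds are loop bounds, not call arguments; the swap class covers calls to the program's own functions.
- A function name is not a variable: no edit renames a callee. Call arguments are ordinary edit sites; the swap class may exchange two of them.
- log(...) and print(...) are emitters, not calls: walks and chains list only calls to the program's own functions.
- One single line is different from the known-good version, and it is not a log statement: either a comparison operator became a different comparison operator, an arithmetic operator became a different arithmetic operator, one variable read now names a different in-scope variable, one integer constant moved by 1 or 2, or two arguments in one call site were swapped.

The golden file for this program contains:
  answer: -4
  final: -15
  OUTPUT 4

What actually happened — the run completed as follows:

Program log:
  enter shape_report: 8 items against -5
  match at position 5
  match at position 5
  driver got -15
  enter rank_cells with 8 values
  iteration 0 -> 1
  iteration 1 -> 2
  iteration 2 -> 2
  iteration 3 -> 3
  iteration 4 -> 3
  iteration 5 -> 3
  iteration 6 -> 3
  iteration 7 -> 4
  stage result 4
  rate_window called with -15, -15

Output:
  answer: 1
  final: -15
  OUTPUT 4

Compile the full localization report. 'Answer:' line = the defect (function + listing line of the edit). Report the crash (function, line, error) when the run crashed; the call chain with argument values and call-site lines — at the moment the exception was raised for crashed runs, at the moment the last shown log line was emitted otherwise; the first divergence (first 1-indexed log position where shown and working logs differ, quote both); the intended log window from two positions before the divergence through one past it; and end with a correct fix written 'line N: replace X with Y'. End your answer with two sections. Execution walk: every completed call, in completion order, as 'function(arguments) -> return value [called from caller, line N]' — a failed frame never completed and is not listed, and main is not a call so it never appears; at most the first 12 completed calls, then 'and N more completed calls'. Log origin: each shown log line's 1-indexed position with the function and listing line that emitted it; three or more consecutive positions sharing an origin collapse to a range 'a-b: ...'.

Answer: the defect is in main at line 36.
Key observation: Everything matches until log position 15, which reads 'rate_window called with -15, -15' in place of 'rate_window called with -15, 4'.
Call chain: main -> rate_window(-15, -15) (called at line 36).
First divergence: position 15 — shown 'rate_window called with -15, -15', intended 'rate_window called with -15, 4'.
Intended log window:
  13: iteration 7 -> 4
  14: stage result 4
  15: rate_window called with -15, 4
Execution walk:
  weigh_samples([2, 0, 7, 4, 7, -5, 1, -4], -5) -> 5  [called from shape_report, line 9]
  shape_report([2, 0, 7, 4, 7, -5, 1, -4], -5) -> -15  [called from main, line 32]
  rank_cells([2, 0, 7, 4, 7, -5, 1, -4]) -> 4  [called from main, line 34]
  rate_window(-15, -15) -> 1  [called from main, line 36]
Log line origins:
  1: logged in shape_report at line 8
  2: logged in weigh_samples at line 4
  3: logged in shape_report at line 10
  4: logged in main at line 33
  5: logged in rank_cells at line 15
  6-13: logged in rank_cells at line 20
  14: logged in main at line 35
  15: logged in rate_window at line 24
A correct fix: line 36: replace `rate_window(mid, mid)` with `rate_window(mid, mark)`.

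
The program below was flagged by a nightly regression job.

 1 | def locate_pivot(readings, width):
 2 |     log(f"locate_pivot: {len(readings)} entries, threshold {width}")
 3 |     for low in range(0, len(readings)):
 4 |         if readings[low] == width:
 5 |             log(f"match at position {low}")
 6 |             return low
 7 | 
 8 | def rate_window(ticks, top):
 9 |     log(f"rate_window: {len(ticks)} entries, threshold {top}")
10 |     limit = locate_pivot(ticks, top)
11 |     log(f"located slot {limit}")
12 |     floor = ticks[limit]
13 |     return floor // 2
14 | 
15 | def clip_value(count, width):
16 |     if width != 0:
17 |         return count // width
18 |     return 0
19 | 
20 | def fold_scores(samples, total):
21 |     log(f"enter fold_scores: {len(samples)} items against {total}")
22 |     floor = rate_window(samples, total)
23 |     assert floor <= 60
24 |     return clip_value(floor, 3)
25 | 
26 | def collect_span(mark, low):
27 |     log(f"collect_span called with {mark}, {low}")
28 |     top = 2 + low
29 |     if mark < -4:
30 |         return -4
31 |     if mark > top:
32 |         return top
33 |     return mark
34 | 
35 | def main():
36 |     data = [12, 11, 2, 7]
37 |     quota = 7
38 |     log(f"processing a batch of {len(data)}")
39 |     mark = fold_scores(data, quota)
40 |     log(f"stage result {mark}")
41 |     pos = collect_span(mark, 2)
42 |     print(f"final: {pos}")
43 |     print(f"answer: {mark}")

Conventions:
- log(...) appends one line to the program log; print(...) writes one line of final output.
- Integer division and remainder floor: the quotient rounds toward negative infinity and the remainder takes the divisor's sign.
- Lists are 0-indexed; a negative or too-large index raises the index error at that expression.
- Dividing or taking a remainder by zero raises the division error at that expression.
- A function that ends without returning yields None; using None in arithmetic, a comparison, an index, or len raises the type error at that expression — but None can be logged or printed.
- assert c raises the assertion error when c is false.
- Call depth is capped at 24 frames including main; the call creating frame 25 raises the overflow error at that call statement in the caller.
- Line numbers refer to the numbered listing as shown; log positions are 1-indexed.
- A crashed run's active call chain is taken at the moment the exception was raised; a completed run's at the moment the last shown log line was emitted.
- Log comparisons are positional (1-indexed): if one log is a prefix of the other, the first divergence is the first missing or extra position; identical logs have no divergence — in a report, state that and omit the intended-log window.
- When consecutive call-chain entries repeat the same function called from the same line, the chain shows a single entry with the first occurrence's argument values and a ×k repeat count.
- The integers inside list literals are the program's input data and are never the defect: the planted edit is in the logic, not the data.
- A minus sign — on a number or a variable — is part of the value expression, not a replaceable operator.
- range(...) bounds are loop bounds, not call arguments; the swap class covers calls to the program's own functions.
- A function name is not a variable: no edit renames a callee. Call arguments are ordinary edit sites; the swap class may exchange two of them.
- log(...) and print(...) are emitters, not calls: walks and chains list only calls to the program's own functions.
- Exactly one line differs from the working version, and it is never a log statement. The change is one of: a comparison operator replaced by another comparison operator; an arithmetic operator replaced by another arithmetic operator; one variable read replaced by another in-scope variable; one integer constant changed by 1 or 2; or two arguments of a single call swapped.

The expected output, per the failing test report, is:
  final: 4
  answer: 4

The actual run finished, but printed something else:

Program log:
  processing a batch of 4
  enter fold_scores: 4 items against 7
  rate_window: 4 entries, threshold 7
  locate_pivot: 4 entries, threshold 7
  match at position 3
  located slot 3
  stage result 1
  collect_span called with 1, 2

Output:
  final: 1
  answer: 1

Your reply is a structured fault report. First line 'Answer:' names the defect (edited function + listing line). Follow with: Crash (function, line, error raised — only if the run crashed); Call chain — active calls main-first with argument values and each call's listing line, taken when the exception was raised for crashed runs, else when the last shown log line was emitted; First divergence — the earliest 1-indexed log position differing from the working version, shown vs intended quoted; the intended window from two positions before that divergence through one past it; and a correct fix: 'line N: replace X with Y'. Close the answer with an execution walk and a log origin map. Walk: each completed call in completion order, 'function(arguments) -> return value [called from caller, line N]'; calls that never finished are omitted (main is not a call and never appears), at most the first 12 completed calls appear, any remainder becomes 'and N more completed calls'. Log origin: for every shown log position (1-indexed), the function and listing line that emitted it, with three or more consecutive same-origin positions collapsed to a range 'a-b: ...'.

Answer: the defect is in rate_window at line 13.
Key observation: The log first diverges at position 7: the faulty run prints 'stage result 1' where the working version prints 'stage result 4'.
Call chain: main -> collect_span(1, 2) (called at line 41).
First divergence: position 7 — the shown line 'stage result 1' should read 'stage result 4'.
Intended log window:
  5: match at position 3
  6: located slot 3
  7: stage result 4
  8: collect_span called with 4, 2
Execution walk:
  locate_pivot([12, 11, 2, 7], 7) -> 3  [called from rate_window, line 10]
  rate_window([12, 11, 2, 7], 7) -> 3  [called from fold_scores, line 22]
  clip_value(3, 3) -> 1  [called from fold_scores, line 24]
  fold_scores([12, 11, 2, 7], 7) -> 1  [called from main, line 39]
  collect_span(1, 2) -> 1  [called from main, line 41]
Origin of each log line:
  1: logged in main at line 38
  2: logged in fold_scores at line 21
  3: logged in rate_window at line 9
  4: logged in locate_pivot at line 2
  5: logged in locate_pivot at line 5
  6: logged in rate_window at line 11
  7: logged in main at line 40
  8: logged in collect_span at line 27
A correct fix: line 13: replace `//` with `*`.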